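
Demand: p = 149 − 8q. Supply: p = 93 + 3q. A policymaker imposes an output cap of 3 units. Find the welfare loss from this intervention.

Competitive equilibrium: 149 − 8q = 93 + 3q → q* = 5.0909, p* = 108.2727.
At q = 3: demand price = 149 − 8·3 = 125; supply price = 93 + 3·3 = 102.
Δq = 5.0909 − 3 = 2.0909; wedge = 125 − 102 = 23.
Welfare loss = ½ × 2.0909 × 23 = 24.05.

24.05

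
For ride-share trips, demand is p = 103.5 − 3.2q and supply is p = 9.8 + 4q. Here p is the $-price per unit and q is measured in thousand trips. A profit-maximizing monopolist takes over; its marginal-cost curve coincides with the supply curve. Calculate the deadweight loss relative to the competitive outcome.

$57.72 thousand

Competitive equilibrium: 103.5 − 3.2q = 9.8 + 4q → q* = 13.0139, p* = 61.8556.
Marginal revenue: MR = 103.5 − 6.4q. Set MR = MC: 103.5 − 6.4q = 9.8 + 4q → q_m = 9.0096.
Price p_m = 103.5 − 3.2·9.0096 = 74.6693; MC(q_m) = 9.8 + 4·9.0096 = 45.8384.
Competitive q* = 13.0139, so Δq = 4.0043; wedge = 74.6693 − 45.8384 = 28.8309.
Deadweight loss = ½ × 4.0043 × 28.8309 = $57.72 thousand.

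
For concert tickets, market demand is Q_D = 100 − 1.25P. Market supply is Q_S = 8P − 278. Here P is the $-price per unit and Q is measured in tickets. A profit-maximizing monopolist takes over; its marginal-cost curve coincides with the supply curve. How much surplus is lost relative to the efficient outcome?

In inverse form: demand P = 80 − 0.8Q, supply P = 34.75 + 0.125Q.
Competitive equilibrium: 80 − 0.8Q = 34.75 + 0.125Q → Q* = 48.9189, P* = 40.8649.
Marginal revenue: MR = 80 − 1.6Q. Set MR = MC: 80 − 1.6Q = 34.75 + 0.125Q → Q_m = 26.2319.
Price P_m = 80 − 0.8·26.2319 = 59.0145; MC(Q_m) = 34.75 + 0.125·26.2319 = 38.029.
Competitive Q* = 48.9189, so ΔQ = 22.687; wedge = 59.0145 − 38.029 = 20.9855.
DWL = ½ × 22.687 × 20.9855 = $238.05.

$238.05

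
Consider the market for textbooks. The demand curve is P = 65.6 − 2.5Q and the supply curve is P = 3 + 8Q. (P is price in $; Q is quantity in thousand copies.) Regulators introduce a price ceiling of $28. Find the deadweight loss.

Competitive equilibrium: 65.6 − 2.5Q = 3 + 8Q → Q* = 5.9619, P* = 50.6952.
At the ceiling P = 28, quantity supplied = (28 − 3)/8 = 3.125.
Willingness to pay at Q' = 3.125: 65.6 − 2.5·3.125 = 57.7875.
ΔQ = 5.9619 − 3.125 = 2.8369; wedge = 57.7875 − 28 = 29.7875.
The triangle = ½ × 2.8369 × 29.7875 = $42.25 thousand.

$42.25 thousand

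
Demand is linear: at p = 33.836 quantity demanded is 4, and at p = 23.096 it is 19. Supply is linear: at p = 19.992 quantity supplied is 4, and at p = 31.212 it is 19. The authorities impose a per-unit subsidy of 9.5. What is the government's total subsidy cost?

189.48

Demand slope = (23.096 − 33.836)/(19 − 4) = −0.716, so p = 36.7 − 0.716q.
Supply slope = (31.212 − 19.992)/(19 − 4) = 0.748, so p = 17 + 0.748q.
Competitive equilibrium: 36.7 − 0.716q = 17 + 0.748q → q* = 13.4563, p* = 27.0653.
The subsidy lowers effective supply by 9.5: p = 7.5 + 0.748q.
New quantity: 36.7 − 0.716q = 7.5 + 0.748q → q' = 19.9454.
Total subsidy cost = 9.5 × 19.9454 = 189.48.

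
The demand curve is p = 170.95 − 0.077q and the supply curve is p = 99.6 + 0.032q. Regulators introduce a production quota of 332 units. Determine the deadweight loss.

Competitive equilibrium: 170.95 − 0.077q = 99.6 + 0.032q → q* = 654.58716, p* = 120.54679.
At q = 332: demand price = 170.95 − 0.077·332 = 145.386; supply price = 99.6 + 0.032·332 = 110.224.
Δq = 654.58716 − 332 = 322.58716; wedge = 145.386 − 110.224 = 35.162.
The triangle = ½ × 322.58716 × 35.162 = 5671.40.

5671.40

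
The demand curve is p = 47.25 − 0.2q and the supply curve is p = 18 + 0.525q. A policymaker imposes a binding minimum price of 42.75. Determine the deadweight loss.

115.43

Competitive equilibrium: 47.25 − 0.2q = 18 + 0.525q → q* = 40.3448, p* = 39.181.
At the floor p = 42.75, quantity demanded = (47.25 − 42.75)/0.2 = 22.5.
Sellers' marginal cost at q' = 22.5: 18 + 0.525·22.5 = 29.8125.
Δq = 40.3448 − 22.5 = 17.8448; wedge = 42.75 − 29.8125 = 12.9375.
The triangle = ½ × 17.8448 × 12.9375 = 115.43.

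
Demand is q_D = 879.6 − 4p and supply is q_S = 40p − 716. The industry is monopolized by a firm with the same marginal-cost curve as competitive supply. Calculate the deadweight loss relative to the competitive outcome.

In inverse form: demand p = 219.9 − 0.25q, supply p = 17.9 + 0.025q.
Competitive equilibrium: 219.9 − 0.25q = 17.9 + 0.025q → q* = 734.54545, p* = 36.26364.
Marginal revenue: MR = 219.9 − 0.5q. Set MR = MC: 219.9 − 0.5q = 17.9 + 0.025q → q_m = 384.7619.
Price p_m = 219.9 − 0.25·384.7619 = 123.70953; MC(q_m) = 17.9 + 0.025·384.7619 = 27.51905.
Competitive q* = 734.54545, so Δq = 349.78355; wedge = 123.70953 − 27.51905 = 96.19048.
Deadweight loss = ½ × 349.78355 × 96.19048 = 16822.92.

16822.92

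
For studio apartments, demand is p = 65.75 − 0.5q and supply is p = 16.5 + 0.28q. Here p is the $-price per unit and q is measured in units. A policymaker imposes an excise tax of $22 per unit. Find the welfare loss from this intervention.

Competitive equilibrium: 65.75 − 0.5q = 16.5 + 0.28q → q* = 63.141, p* = 34.1795.
With the tax, the buyer price exceeds the seller price by 22: (65.75 − 0.5q) − (16.5 + 0.28q) = 22 → q' = 34.9359.
Δq = 63.141 − 34.9359 = 28.2051; the wedge equals the tax, 22.
Welfare loss = ½ × 28.2051 × 22 = $310.26.

$310.26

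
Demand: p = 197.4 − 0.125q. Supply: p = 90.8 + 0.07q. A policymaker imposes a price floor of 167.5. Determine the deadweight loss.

Competitive equilibrium: 197.4 − 0.125q = 90.8 + 0.07q → q* = 546.6667, p* = 129.0667.
At the floor p = 167.5, quantity demanded = (197.4 − 167.5)/0.125 = 239.2.
Sellers' marginal cost at q' = 239.2: 90.8 + 0.07·239.2 = 107.544.
Δq = 546.6667 − 239.2 = 307.4667; wedge = 167.5 − 107.544 = 59.956.
DWL = ½ × 307.4667 × 59.956 = 9217.24.

9217.24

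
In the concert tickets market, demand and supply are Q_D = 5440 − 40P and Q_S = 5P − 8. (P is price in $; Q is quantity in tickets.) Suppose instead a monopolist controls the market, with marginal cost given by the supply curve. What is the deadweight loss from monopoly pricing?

$401.408

In inverse form: demand P = 136 − 0.025Q, supply P = 1.6 + 0.2Q.
Competitive equilibrium: 136 − 0.025Q = 1.6 + 0.2Q → Q* = 597.3333, P* = 121.0667.
Marginal revenue: MR = 136 − 0.05Q. Set MR = MC: 136 − 0.05Q = 1.6 + 0.2Q → Q_m = 537.6.
Price P_m = 136 − 0.025·537.6 = 122.56; MC(Q_m) = 1.6 + 0.2·537.6 = 109.12.
Competitive Q* = 597.3333, so ΔQ = 59.7333; wedge = 122.56 − 109.12 = 13.44.
Deadweight loss = ½ × 59.7333 × 13.44 = $401.408.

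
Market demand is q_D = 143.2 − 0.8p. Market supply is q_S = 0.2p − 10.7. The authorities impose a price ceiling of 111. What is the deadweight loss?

In inverse form: demand p = 179 − 1.25q, supply p = 53.5 + 5q.
Competitive equilibrium: 179 − 1.25q = 53.5 + 5q → q* = 20.08, p* = 153.9.
At the ceiling p = 111, quantity supplied = (111 − 53.5)/5 = 11.5.
Willingness to pay at q' = 11.5: 179 − 1.25·11.5 = 164.625.
Δq = 20.08 − 11.5 = 8.58; wedge = 164.625 − 111 = 53.625.
DWL = ½ × 8.58 × 53.625 = 230.05.

230.05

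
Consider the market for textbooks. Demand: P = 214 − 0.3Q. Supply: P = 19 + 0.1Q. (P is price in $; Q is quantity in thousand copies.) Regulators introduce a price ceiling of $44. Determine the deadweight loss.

Competitive equilibrium: 214 − 0.3Q = 19 + 0.1Q → Q* = 487.5, P* = 67.75.
At the ceiling P = 44, quantity supplied = (44 − 19)/0.1 = 250.
Willingness to pay at Q' = 250: 214 − 0.3·250 = 139.
ΔQ = 487.5 − 250 = 237.5; wedge = 139 − 44 = 95.
Deadweight loss = ½ × 237.5 × 95 = $11281.25 thousand.

$11281.25 thousand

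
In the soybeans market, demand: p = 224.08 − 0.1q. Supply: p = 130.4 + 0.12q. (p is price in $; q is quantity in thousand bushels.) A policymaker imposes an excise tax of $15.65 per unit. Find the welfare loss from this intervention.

$556.64 thousand

Competitive equilibrium: 224.08 − 0.1q = 130.4 + 0.12q → q* = 425.8182, p* = 181.4982.
With the tax, the buyer price exceeds the seller price by 15.65: (224.08 − 0.1q) − (130.4 + 0.12q) = 15.65 → q' = 354.6818.
Δq = 425.8182 − 354.6818 = 71.1364; the wedge equals the tax, 15.65.
DWL = ½ × 71.1364 × 15.65 = $556.64 thousand.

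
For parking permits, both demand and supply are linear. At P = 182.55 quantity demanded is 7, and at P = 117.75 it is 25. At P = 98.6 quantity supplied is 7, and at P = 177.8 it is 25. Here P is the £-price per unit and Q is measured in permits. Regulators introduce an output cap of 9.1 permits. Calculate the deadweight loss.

£281.82

Demand slope = (117.75 − 182.55)/(25 − 7) = −3.6, so P = 207.75 − 3.6Q.
Supply slope = (177.8 − 98.6)/(25 − 7) = 4.4, so P = 67.8 + 4.4Q.
Competitive equilibrium: 207.75 − 3.6Q = 67.8 + 4.4Q → Q* = 17.4938, P* = 144.7725.
At Q = 9.1: demand price = 207.75 − 3.6·9.1 = 174.99; supply price = 67.8 + 4.4·9.1 = 107.84.
ΔQ = 17.4938 − 9.1 = 8.3938; wedge = 174.99 − 107.84 = 67.15.
DWL = ½ × 8.3938 × 67.15 = £281.82.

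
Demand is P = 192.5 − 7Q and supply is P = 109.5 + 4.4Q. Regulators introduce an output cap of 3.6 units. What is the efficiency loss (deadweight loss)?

77.22

Competitive equilibrium: 192.5 − 7Q = 109.5 + 4.4Q → Q* = 7.2807, P* = 141.5351.
At Q = 3.6: demand price = 192.5 − 7·3.6 = 167.3; supply price = 109.5 + 4.4·3.6 = 125.34.
ΔQ = 7.2807 − 3.6 = 3.6807; wedge = 167.3 − 125.34 = 41.96.
Deadweight loss = ½ × 3.6807 × 41.96 = 77.22.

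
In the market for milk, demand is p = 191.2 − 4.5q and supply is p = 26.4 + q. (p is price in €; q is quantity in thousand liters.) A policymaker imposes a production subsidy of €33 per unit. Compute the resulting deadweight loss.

Competitive equilibrium: 191.2 − 4.5q = 26.4 + q → q* = 29.9636, p* = 56.3636.
The subsidy lowers effective supply by 33: p = q − 6.6.
New quantity: 191.2 − 4.5q = q − 6.6 → q' = 35.9636.
Overproduction Δq = 35.9636 − 29.9636 = 6; wedge = subsidy = 33.
Welfare loss = ½ × 6 × 33 = €99 thousand.

€99 thousand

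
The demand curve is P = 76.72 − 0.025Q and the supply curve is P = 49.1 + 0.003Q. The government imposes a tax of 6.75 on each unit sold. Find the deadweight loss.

Competitive equilibrium: 76.72 − 0.025Q = 49.1 + 0.003Q → Q* = 986.4286, P* = 52.0593.
With the tax, the buyer price exceeds the seller price by 6.75: (76.72 − 0.025Q) − (49.1 + 0.003Q) = 6.75 → Q' = 745.3571.
ΔQ = 986.4286 − 745.3571 = 241.0715; the wedge equals the tax, 6.75.
Deadweight loss = ½ × 241.0715 × 6.75 = 813.62.

813.62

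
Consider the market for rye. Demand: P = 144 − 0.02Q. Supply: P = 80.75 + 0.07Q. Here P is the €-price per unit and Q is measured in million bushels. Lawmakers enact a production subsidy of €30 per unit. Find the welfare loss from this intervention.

Competitive equilibrium: 144 − 0.02Q = 80.75 + 0.07Q → Q* = 702.7778, P* = 129.9444.
The subsidy lowers effective supply by 30: P = 50.75 + 0.07Q.
New quantity: 144 − 0.02Q = 50.75 + 0.07Q → Q' = 1036.1111.
Overproduction ΔQ = 1036.1111 − 702.7778 = 333.3333; wedge = subsidy = 30.
The triangle = ½ × 333.3333 × 30 = €5000 million.

€5000 million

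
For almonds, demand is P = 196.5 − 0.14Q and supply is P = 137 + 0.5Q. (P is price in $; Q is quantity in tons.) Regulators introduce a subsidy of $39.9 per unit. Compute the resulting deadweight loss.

$1243.76

Competitive equilibrium: 196.5 − 0.14Q = 137 + 0.5Q → Q* = 92.9688, P* = 183.4844.
The subsidy lowers effective supply by 39.9: P = 97.1 + 0.5Q.
New quantity: 196.5 − 0.14Q = 97.1 + 0.5Q → Q' = 155.3125.
Overproduction ΔQ = 155.3125 − 92.9688 = 62.3437; wedge = subsidy = 39.9.
Deadweight loss = ½ × 62.3437 × 39.9 = $1243.76.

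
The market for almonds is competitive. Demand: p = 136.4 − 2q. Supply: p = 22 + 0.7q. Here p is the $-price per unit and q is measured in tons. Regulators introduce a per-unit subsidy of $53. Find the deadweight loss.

$520.19

Competitive equilibrium: 136.4 − 2q = 22 + 0.7q → q* = 42.37037, p* = 51.65926.
The subsidy lowers effective supply by 53: p = 0.7q − 31.
New quantity: 136.4 − 2q = 0.7q − 31 → q' = 62.
Overproduction Δq = 62 − 42.37037 = 19.62963; wedge = subsidy = 53.
The triangle = ½ × 19.62963 × 53 = $520.19.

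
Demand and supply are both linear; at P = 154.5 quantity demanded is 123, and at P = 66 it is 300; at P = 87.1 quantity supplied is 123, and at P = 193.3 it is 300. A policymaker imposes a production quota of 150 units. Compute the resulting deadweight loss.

Demand slope = (66 − 154.5)/(300 − 123) = −0.5, so P = 216 − 0.5Q.
Supply slope = (193.3 − 87.1)/(300 − 123) = 0.6, so P = 13.3 + 0.6Q.
Competitive equilibrium: 216 − 0.5Q = 13.3 + 0.6Q → Q* = 184.2727, P* = 123.8636.
At Q = 150: demand price = 216 − 0.5·150 = 141; supply price = 13.3 + 0.6·150 = 103.3.
ΔQ = 184.2727 − 150 = 34.2727; wedge = 141 − 103.3 = 37.7.
DWL = ½ × 34.2727 × 37.7 = 646.04.

646.04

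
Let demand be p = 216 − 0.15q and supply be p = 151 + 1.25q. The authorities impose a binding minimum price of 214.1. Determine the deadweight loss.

797.91

Competitive equilibrium: 216 − 0.15q = 151 + 1.25q → q* = 46.4286, p* = 209.0357.
At the floor p = 214.1, quantity demanded = (216 − 214.1)/0.15 = 12.6667.
Sellers' marginal cost at q' = 12.6667: 151 + 1.25·12.6667 = 166.8334.
Δq = 46.4286 − 12.6667 = 33.7619; wedge = 214.1 − 166.8334 = 47.2666.
The triangle = ½ × 33.7619 × 47.2666 = 797.91.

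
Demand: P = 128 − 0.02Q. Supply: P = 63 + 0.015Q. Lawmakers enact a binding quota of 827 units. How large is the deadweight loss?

Competitive equilibrium: 128 − 0.02Q = 63 + 0.015Q → Q* = 1857.1429, P* = 90.8571.
At Q = 827: demand price = 128 − 0.02·827 = 111.46; supply price = 63 + 0.015·827 = 75.405.
ΔQ = 1857.1429 − 827 = 1030.1429; wedge = 111.46 − 75.405 = 36.055.
Deadweight loss = ½ × 1030.1429 × 36.055 = 18570.90.

18570.90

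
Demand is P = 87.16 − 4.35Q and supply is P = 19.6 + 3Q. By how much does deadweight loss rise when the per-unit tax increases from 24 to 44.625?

Competitive equilibrium: 87.16 − 4.35Q = 19.6 + 3Q → Q* = 9.1918, P* = 47.1755.
For a per-unit tax t: ΔQ = t/7.35, so DWL = ½·t·(t/7.35) = t²/14.7.
At t = 24: DWL = 39.184. At t = 44.625: DWL = 135.469.
Increase = 135.469 − 39.184 = 96.29.

96.29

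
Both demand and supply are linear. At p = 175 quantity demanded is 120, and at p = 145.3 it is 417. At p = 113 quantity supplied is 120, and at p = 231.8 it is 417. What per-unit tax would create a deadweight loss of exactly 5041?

71

Demand slope = (145.3 − 175)/(417 − 120) = −0.1, so p = 187 − 0.1q.
Supply slope = (231.8 − 113)/(417 − 120) = 0.4, so p = 65 + 0.4q.
Competitive equilibrium: 187 − 0.1q = 65 + 0.4q → q* = 244, p* = 162.6.
A tax t gives Δq = t/0.5 and wedge t, so DWL = t²/1.
t²/1 = 5041 → t² = 5041 → t = 71.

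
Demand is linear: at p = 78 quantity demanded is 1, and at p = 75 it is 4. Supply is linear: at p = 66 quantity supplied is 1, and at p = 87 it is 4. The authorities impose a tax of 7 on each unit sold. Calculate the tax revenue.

Demand slope = (75 − 78)/(4 − 1) = −1, so p = 79 − q.
Supply slope = (87 − 66)/(4 − 1) = 7, so p = 59 + 7q.
Competitive equilibrium: 79 − q = 59 + 7q → q* = 2.5, p* = 76.5.
With the tax, the buyer price exceeds the seller price by 7: (79 − q) − (59 + 7q) = 7 → q' = 1.625.
Tax revenue = 7 × 1.625 = 11.375.

11.375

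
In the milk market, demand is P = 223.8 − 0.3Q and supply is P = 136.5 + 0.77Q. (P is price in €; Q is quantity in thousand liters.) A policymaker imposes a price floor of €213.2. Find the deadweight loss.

€1144.67 thousand

Competitive equilibrium: 223.8 − 0.3Q = 136.5 + 0.77Q → Q* = 81.5888, P* = 199.3234.
At the floor P = 213.2, quantity demanded = (223.8 − 213.2)/0.3 = 35.3333.
Sellers' marginal cost at Q' = 35.3333: 136.5 + 0.77·35.3333 = 163.7066.
ΔQ = 81.5888 − 35.3333 = 46.2555; wedge = 213.2 − 163.7066 = 49.4934.
Welfare loss = ½ × 46.2555 × 49.4934 = €1144.67 thousand.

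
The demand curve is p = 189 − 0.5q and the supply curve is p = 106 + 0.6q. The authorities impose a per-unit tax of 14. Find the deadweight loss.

89.09

Competitive equilibrium: 189 − 0.5q = 106 + 0.6q → q* = 75.4545, p* = 151.2727.
With the tax, the buyer price exceeds the seller price by 14: (189 − 0.5q) − (106 + 0.6q) = 14 → q' = 62.7273.
Δq = 75.4545 − 62.7273 = 12.7272; the wedge equals the tax, 14.
DWL = ½ × 12.7272 × 14 = 89.09.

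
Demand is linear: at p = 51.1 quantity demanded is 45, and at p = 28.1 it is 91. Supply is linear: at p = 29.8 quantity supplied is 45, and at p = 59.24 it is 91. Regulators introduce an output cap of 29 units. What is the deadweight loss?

Demand slope = (28.1 − 51.1)/(91 − 45) = −0.5, so p = 73.6 − 0.5q.
Supply slope = (59.24 − 29.8)/(91 − 45) = 0.64, so p = 1 + 0.64q.
Competitive equilibrium: 73.6 − 0.5q = 1 + 0.64q → q* = 63.6842, p* = 41.7579.
At q = 29: demand price = 73.6 − 0.5·29 = 59.1; supply price = 1 + 0.64·29 = 19.56.
Δq = 63.6842 − 29 = 34.6842; wedge = 59.1 − 19.56 = 39.54.
Deadweight loss = ½ × 34.6842 × 39.54 = 685.71.

685.71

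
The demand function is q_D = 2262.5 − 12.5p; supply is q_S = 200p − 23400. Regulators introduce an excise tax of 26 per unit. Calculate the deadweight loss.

3976.47

In inverse form: demand p = 181 − 0.08q, supply p = 117 + 0.005q.
Competitive equilibrium: 181 − 0.08q = 117 + 0.005q → q* = 752.9412, p* = 120.7647.
With the tax, the buyer price exceeds the seller price by 26: (181 − 0.08q) − (117 + 0.005q) = 26 → q' = 447.0588.
Δq = 752.9412 − 447.0588 = 305.8824; the wedge equals the tax, 26.
DWL = ½ × 305.8824 × 26 = 3976.47.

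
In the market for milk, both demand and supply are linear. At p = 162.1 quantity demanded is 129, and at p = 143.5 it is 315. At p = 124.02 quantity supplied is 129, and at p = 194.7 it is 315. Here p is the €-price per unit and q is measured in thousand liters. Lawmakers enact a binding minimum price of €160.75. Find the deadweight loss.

Demand slope = (143.5 − 162.1)/(315 − 129) = −0.1, so p = 175 − 0.1q.
Supply slope = (194.7 − 124.02)/(315 − 129) = 0.38, so p = 75 + 0.38q.
Competitive equilibrium: 175 − 0.1q = 75 + 0.38q → q* = 208.3333, p* = 154.1667.
At the floor p = 160.75, quantity demanded = (175 − 160.75)/0.1 = 142.5.
Sellers' marginal cost at q' = 142.5: 75 + 0.38·142.5 = 129.15.
Δq = 208.3333 − 142.5 = 65.8333; wedge = 160.75 − 129.15 = 31.6.
DWL = ½ × 65.8333 × 31.6 = €1040.17 thousand.

€1040.17 thousand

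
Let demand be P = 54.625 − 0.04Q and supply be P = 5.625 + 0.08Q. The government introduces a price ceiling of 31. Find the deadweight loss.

498.45

Competitive equilibrium: 54.625 − 0.04Q = 5.625 + 0.08Q → Q* = 408.3333, P* = 38.2917.
At the ceiling P = 31, quantity supplied = (31 − 5.625)/0.08 = 317.1875.
Willingness to pay at Q' = 317.1875: 54.625 − 0.04·317.1875 = 41.9375.
ΔQ = 408.3333 − 317.1875 = 91.1458; wedge = 41.9375 − 31 = 10.9375.
The triangle = ½ × 91.1458 × 10.9375 = 498.45.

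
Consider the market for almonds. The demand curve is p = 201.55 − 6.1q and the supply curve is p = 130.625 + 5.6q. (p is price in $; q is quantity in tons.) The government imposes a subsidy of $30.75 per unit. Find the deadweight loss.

Competitive equilibrium: 201.55 − 6.1q = 130.625 + 5.6q → q* = 6.062, p* = 164.572.
The subsidy lowers effective supply by 30.75: p = 99.875 + 5.6q.
New quantity: 201.55 − 6.1q = 99.875 + 5.6q → q' = 8.6902.
Overproduction Δq = 8.6902 − 6.062 = 2.6282; wedge = subsidy = 30.75.
Deadweight loss = ½ × 2.6282 × 30.75 = $40.41.

$40.41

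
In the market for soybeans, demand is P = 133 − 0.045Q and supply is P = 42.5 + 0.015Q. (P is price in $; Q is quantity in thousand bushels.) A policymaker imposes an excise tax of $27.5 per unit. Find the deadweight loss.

$6302.08 thousand

Competitive equilibrium: 133 − 0.045Q = 42.5 + 0.015Q → Q* = 1508.3333, P* = 65.125.
With the tax, the buyer price exceeds the seller price by 27.5: (133 − 0.045Q) − (42.5 + 0.015Q) = 27.5 → Q' = 1050.
ΔQ = 1508.3333 − 1050 = 458.3333; the wedge equals the tax, 27.5.
Deadweight loss = ½ × 458.3333 × 27.5 = $6302.08 thousand.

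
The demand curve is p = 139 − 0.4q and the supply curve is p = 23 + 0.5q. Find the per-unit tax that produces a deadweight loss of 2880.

Competitive equilibrium: 139 − 0.4q = 23 + 0.5q → q* = 128.8889, p* = 87.4444.
A tax t gives Δq = t/0.9 and wedge t, so DWL = t²/1.8.
t²/1.8 = 2880 → t² = 5184 → t = 72.

72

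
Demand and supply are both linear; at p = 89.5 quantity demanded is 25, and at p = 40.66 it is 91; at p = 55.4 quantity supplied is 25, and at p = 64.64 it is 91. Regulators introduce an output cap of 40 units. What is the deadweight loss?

248.19

Demand slope = (40.66 − 89.5)/(91 − 25) = −0.74, so p = 108 − 0.74q.
Supply slope = (64.64 − 55.4)/(91 − 25) = 0.14, so p = 51.9 + 0.14q.
Competitive equilibrium: 108 − 0.74q = 51.9 + 0.14q → q* = 63.75, p* = 60.825.
At q = 40: demand price = 108 − 0.74·40 = 78.4; supply price = 51.9 + 0.14·40 = 57.5.
Δq = 63.75 − 40 = 23.75; wedge = 78.4 − 57.5 = 20.9.
Deadweight loss = ½ × 23.75 × 20.9 = 248.19.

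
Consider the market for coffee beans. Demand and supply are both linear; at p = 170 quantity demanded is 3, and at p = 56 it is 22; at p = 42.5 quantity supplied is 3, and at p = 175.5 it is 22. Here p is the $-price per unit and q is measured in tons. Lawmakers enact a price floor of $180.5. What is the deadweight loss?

$868.27

Demand slope = (56 − 170)/(22 − 3) = −6, so p = 188 − 6q.
Supply slope = (175.5 − 42.5)/(22 − 3) = 7, so p = 21.5 + 7q.
Competitive equilibrium: 188 − 6q = 21.5 + 7q → q* = 12.8077, p* = 111.1538.
At the floor p = 180.5, quantity demanded = (188 − 180.5)/6 = 1.25.
Sellers' marginal cost at q' = 1.25: 21.5 + 7·1.25 = 30.25.
Δq = 12.8077 − 1.25 = 11.5577; wedge = 180.5 − 30.25 = 150.25.
Welfare loss = ½ × 11.5577 × 150.25 = $868.27.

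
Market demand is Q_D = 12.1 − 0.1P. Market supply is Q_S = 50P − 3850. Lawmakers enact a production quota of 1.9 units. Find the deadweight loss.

31.09

In inverse form: demand P = 121 − 10Q, supply P = 77 + 0.02Q.
Competitive equilibrium: 121 − 10Q = 77 + 0.02Q → Q* = 4.3912, P* = 77.0878.
At Q = 1.9: demand price = 121 − 10·1.9 = 102; supply price = 77 + 0.02·1.9 = 77.038.
ΔQ = 4.3912 − 1.9 = 2.4912; wedge = 102 − 77.038 = 24.962.
DWL = ½ × 2.4912 × 24.962 = 31.09.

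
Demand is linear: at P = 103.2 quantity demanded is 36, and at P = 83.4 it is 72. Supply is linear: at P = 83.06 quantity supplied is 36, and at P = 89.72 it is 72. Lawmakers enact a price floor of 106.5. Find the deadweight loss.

410

Demand slope = (83.4 − 103.2)/(72 − 36) = −0.55, so P = 123 − 0.55Q.
Supply slope = (89.72 − 83.06)/(72 − 36) = 0.185, so P = 76.4 + 0.185Q.
Competitive equilibrium: 123 − 0.55Q = 76.4 + 0.185Q → Q* = 63.4014, P* = 88.1293.
At the floor P = 106.5, quantity demanded = (123 − 106.5)/0.55 = 30.
Sellers' marginal cost at Q' = 30: 76.4 + 0.185·30 = 81.95.
ΔQ = 63.4014 − 30 = 33.4014; wedge = 106.5 − 81.95 = 24.55.
The triangle = ½ × 33.4014 × 24.55 = 410.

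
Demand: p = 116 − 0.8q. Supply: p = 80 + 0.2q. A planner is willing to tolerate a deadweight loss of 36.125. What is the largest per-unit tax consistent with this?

Competitive equilibrium: 116 − 0.8q = 80 + 0.2q → q* = 36, p* = 87.2.
A tax t gives Δq = t/1 and wedge t, so DWL = t²/2.
t²/2 = 36.125 → t² = 72.25 → t = 8.5.

8.5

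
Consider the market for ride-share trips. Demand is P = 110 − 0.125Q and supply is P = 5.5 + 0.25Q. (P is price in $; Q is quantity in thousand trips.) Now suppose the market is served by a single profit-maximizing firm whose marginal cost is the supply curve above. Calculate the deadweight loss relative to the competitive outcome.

Competitive equilibrium: 110 − 0.125Q = 5.5 + 0.25Q → Q* = 278.6667, P* = 75.1667.
Marginal revenue: MR = 110 − 0.25Q. Set MR = MC: 110 − 0.25Q = 5.5 + 0.25Q → Q_m = 209.
Price P_m = 110 − 0.125·209 = 83.875; MC(Q_m) = 5.5 + 0.25·209 = 57.75.
Competitive Q* = 278.6667, so ΔQ = 69.6667; wedge = 83.875 − 57.75 = 26.125.
DWL = ½ × 69.6667 × 26.125 = $910.02 thousand.

$910.02 thousand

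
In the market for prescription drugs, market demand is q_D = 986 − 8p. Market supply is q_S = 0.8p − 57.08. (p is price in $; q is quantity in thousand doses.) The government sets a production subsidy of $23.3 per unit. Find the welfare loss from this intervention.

In inverse form: demand p = 123.25 − 0.125q, supply p = 71.35 + 1.25q.
Competitive equilibrium: 123.25 − 0.125q = 71.35 + 1.25q → q* = 37.7455, p* = 118.5318.
The subsidy lowers effective supply by 23.3: p = 48.05 + 1.25q.
New quantity: 123.25 − 0.125q = 48.05 + 1.25q → q' = 54.6909.
Overproduction Δq = 54.6909 − 37.7455 = 16.9454; wedge = subsidy = 23.3.
DWL = ½ × 16.9454 × 23.3 = $197.41 thousand.

$197.41 thousand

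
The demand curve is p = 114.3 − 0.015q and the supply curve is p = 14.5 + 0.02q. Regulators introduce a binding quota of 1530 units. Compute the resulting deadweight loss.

Competitive equilibrium: 114.3 − 0.015q = 14.5 + 0.02q → q* = 2851.4286, p* = 71.5286.
At q = 1530: demand price = 114.3 − 0.015·1530 = 91.35; supply price = 14.5 + 0.02·1530 = 45.1.
Δq = 2851.4286 − 1530 = 1321.4286; wedge = 91.35 − 45.1 = 46.25.
The triangle = ½ × 1321.4286 × 46.25 = 30558.04.

30558.04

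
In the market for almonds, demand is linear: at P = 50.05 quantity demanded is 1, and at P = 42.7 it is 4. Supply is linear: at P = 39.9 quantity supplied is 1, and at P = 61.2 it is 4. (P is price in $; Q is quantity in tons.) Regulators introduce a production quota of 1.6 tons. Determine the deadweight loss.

Demand slope = (42.7 − 50.05)/(4 − 1) = −2.45, so P = 52.5 − 2.45Q.
Supply slope = (61.2 − 39.9)/(4 − 1) = 7.1, so P = 32.8 + 7.1Q.
Competitive equilibrium: 52.5 − 2.45Q = 32.8 + 7.1Q → Q* = 2.0628, P* = 47.4461.
At Q = 1.6: demand price = 52.5 − 2.45·1.6 = 48.58; supply price = 32.8 + 7.1·1.6 = 44.16.
ΔQ = 2.0628 − 1.6 = 0.4628; wedge = 48.58 − 44.16 = 4.42.
DWL = ½ × 0.4628 × 4.42 = $1.02.

$1.02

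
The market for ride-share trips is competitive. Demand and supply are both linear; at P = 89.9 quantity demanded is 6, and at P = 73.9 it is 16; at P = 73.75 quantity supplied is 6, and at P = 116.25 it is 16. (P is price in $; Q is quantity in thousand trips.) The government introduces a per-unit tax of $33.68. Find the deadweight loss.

Demand slope = (73.9 − 89.9)/(16 − 6) = −1.6, so P = 99.5 − 1.6Q.
Supply slope = (116.25 − 73.75)/(16 − 6) = 4.25, so P = 48.25 + 4.25Q.
Competitive equilibrium: 99.5 − 1.6Q = 48.25 + 4.25Q → Q* = 8.7607, P* = 85.4829.
With the tax, the buyer price exceeds the seller price by 33.68: (99.5 − 1.6Q) − (48.25 + 4.25Q) = 33.68 → Q' = 3.0034.
ΔQ = 8.7607 − 3.0034 = 5.7573; the wedge equals the tax, 33.68.
The triangle = ½ × 5.7573 × 33.68 = $96.95 thousand.

$96.95 thousand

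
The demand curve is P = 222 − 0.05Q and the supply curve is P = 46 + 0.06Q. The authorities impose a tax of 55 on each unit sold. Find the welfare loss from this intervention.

13750

Competitive equilibrium: 222 − 0.05Q = 46 + 0.06Q → Q* = 1600, P* = 142.
With the tax, the buyer price exceeds the seller price by 55: (222 − 0.05Q) − (46 + 0.06Q) = 55 → Q' = 1100.
ΔQ = 1600 − 1100 = 500; the wedge equals the tax, 55.
DWL = ½ × 500 × 55 = 13750.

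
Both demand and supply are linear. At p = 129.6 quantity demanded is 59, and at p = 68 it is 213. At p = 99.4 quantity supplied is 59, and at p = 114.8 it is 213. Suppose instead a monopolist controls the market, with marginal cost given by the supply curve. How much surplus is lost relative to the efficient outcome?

704.02

Demand slope = (68 − 129.6)/(213 − 59) = −0.4, so p = 153.2 − 0.4q.
Supply slope = (114.8 − 99.4)/(213 − 59) = 0.1, so p = 93.5 + 0.1q.
Competitive equilibrium: 153.2 − 0.4q = 93.5 + 0.1q → q* = 119.4, p* = 105.44.
Marginal revenue: MR = 153.2 − 0.8q. Set MR = MC: 153.2 − 0.8q = 93.5 + 0.1q → q_m = 66.3333.
Price p_m = 153.2 − 0.4·66.3333 = 126.6667; MC(q_m) = 93.5 + 0.1·66.3333 = 100.1333.
Competitive q* = 119.4, so Δq = 53.0667; wedge = 126.6667 − 100.1333 = 26.5334.
Welfare loss = ½ × 53.0667 × 26.5334 = 704.02.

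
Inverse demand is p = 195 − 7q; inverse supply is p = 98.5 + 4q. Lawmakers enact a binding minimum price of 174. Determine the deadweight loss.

Competitive equilibrium: 195 − 7q = 98.5 + 4q → q* = 8.7727, p* = 133.5909.
At the floor p = 174, quantity demanded = (195 − 174)/7 = 3.
Sellers' marginal cost at q' = 3: 98.5 + 4·3 = 110.5.
Δq = 8.7727 − 3 = 5.7727; wedge = 174 − 110.5 = 63.5.
Welfare loss = ½ × 5.7727 × 63.5 = 183.28.

183.28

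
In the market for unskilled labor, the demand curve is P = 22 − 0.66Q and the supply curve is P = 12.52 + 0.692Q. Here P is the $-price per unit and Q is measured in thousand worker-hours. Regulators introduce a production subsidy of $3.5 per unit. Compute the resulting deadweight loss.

Competitive equilibrium: 22 − 0.66Q = 12.52 + 0.692Q → Q* = 7.0118, P* = 17.3722.
The subsidy lowers effective supply by 3.5: P = 9.02 + 0.692Q.
New quantity: 22 − 0.66Q = 9.02 + 0.692Q → Q' = 9.6006.
Overproduction ΔQ = 9.6006 − 7.0118 = 2.5888; wedge = subsidy = 3.5.
DWL = ½ × 2.5888 × 3.5 = $4.53 thousand.

$4.53 thousand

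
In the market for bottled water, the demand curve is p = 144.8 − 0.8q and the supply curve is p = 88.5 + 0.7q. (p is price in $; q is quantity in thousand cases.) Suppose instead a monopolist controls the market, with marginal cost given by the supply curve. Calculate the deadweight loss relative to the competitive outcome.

$127.83 thousand

Competitive equilibrium: 144.8 − 0.8q = 88.5 + 0.7q → q* = 37.5333, p* = 114.7733.
Marginal revenue: MR = 144.8 − 1.6q. Set MR = MC: 144.8 − 1.6q = 88.5 + 0.7q → q_m = 24.4783.
Price p_m = 144.8 − 0.8·24.4783 = 125.2174; MC(q_m) = 88.5 + 0.7·24.4783 = 105.6348.
Competitive q* = 37.5333, so Δq = 13.055; wedge = 125.2174 − 105.6348 = 19.5826.
The triangle = ½ × 13.055 × 19.5826 = $127.83 thousand.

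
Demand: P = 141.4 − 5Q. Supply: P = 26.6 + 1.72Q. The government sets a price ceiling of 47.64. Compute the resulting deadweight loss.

Competitive equilibrium: 141.4 − 5Q = 26.6 + 1.72Q → Q* = 17.0833, P* = 55.9833.
At the ceiling P = 47.64, quantity supplied = (47.64 − 26.6)/1.72 = 12.2326.
Willingness to pay at Q' = 12.2326: 141.4 − 5·12.2326 = 80.237.
ΔQ = 17.0833 − 12.2326 = 4.8507; wedge = 80.237 − 47.64 = 32.597.
Welfare loss = ½ × 4.8507 × 32.597 = 79.06.

79.06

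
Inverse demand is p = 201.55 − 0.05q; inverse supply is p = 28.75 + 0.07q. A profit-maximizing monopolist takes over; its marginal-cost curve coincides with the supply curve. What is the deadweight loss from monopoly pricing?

10762.63

Competitive equilibrium: 201.55 − 0.05q = 28.75 + 0.07q → q* = 1440, p* = 129.55.
Marginal revenue: MR = 201.55 − 0.1q. Set MR = MC: 201.55 − 0.1q = 28.75 + 0.07q → q_m = 1016.47059.
Price p_m = 201.55 − 0.05·1016.47059 = 150.72647; MC(q_m) = 28.75 + 0.07·1016.47059 = 99.90294.
Competitive q* = 1440, so Δq = 423.52941; wedge = 150.72647 − 99.90294 = 50.82353.
The triangle = ½ × 423.52941 × 50.82353 = 10762.63.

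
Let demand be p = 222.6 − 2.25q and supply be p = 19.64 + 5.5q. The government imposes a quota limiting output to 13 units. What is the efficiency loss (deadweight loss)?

673.99

Competitive equilibrium: 222.6 − 2.25q = 19.64 + 5.5q → q* = 26.1884, p* = 163.6761.
At q = 13: demand price = 222.6 − 2.25·13 = 193.35; supply price = 19.64 + 5.5·13 = 91.14.
Δq = 26.1884 − 13 = 13.1884; wedge = 193.35 − 91.14 = 102.21.
Welfare loss = ½ × 13.1884 × 102.21 = 673.99.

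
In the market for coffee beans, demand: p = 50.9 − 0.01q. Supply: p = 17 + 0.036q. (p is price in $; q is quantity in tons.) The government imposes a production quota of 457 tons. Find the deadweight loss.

$1802.64

Competitive equilibrium: 50.9 − 0.01q = 17 + 0.036q → q* = 736.9565, p* = 43.5304.
At q = 457: demand price = 50.9 − 0.01·457 = 46.33; supply price = 17 + 0.036·457 = 33.452.
Δq = 736.9565 − 457 = 279.9565; wedge = 46.33 − 33.452 = 12.878.
DWL = ½ × 279.9565 × 12.878 = $1802.64.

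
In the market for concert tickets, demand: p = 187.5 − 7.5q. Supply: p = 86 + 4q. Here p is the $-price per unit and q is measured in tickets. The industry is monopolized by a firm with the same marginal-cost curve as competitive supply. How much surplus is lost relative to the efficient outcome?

$69.79

Competitive equilibrium: 187.5 − 7.5q = 86 + 4q → q* = 8.8261, p* = 121.3043.
Marginal revenue: MR = 187.5 − 15q. Set MR = MC: 187.5 − 15q = 86 + 4q → q_m = 5.3421.
Price p_m = 187.5 − 7.5·5.3421 = 147.4343; MC(q_m) = 86 + 4·5.3421 = 107.3684.
Competitive q* = 8.8261, so Δq = 3.484; wedge = 147.4343 − 107.3684 = 40.0659.
Deadweight loss = ½ × 3.484 × 40.0659 = $69.79.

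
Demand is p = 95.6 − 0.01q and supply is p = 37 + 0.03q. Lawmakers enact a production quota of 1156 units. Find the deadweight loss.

Competitive equilibrium: 95.6 − 0.01q = 37 + 0.03q → q* = 1465, p* = 80.95.
At q = 1156: demand price = 95.6 − 0.01·1156 = 84.04; supply price = 37 + 0.03·1156 = 71.68.
Δq = 1465 − 1156 = 309; wedge = 84.04 − 71.68 = 12.36.
DWL = ½ × 309 × 12.36 = 1909.62.

1909.62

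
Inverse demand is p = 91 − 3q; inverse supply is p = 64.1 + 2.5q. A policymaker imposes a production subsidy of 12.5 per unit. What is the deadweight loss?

14.20

Competitive equilibrium: 91 − 3q = 64.1 + 2.5q → q* = 4.8909, p* = 76.3273.
The subsidy lowers effective supply by 12.5: p = 51.6 + 2.5q.
New quantity: 91 − 3q = 51.6 + 2.5q → q' = 7.1636.
Overproduction Δq = 7.1636 − 4.8909 = 2.2727; wedge = subsidy = 12.5.
The triangle = ½ × 2.2727 × 12.5 = 14.20.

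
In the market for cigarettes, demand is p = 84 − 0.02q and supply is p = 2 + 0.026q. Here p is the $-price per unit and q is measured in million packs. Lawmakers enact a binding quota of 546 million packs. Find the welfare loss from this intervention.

$35171.62 million

Competitive equilibrium: 84 − 0.02q = 2 + 0.026q → q* = 1782.6087, p* = 48.3478.
At q = 546: demand price = 84 − 0.02·546 = 73.08; supply price = 2 + 0.026·546 = 16.196.
Δq = 1782.6087 − 546 = 1236.6087; wedge = 73.08 − 16.196 = 56.884.
The triangle = ½ × 1236.6087 × 56.884 = $35171.62 million.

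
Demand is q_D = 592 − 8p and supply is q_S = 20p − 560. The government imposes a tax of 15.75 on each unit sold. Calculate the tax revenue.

2722.50

In inverse form: demand p = 74 − 0.125q, supply p = 28 + 0.05q.
Competitive equilibrium: 74 − 0.125q = 28 + 0.05q → q* = 262.8571, p* = 41.1429.
With the tax, the buyer price exceeds the seller price by 15.75: (74 − 0.125q) − (28 + 0.05q) = 15.75 → q' = 172.8571.
Tax revenue = 15.75 × 172.8571 = 2722.50.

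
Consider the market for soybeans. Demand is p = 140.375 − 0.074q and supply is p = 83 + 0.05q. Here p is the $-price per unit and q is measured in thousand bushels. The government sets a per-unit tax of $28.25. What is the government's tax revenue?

Competitive equilibrium: 140.375 − 0.074q = 83 + 0.05q → q* = 462.7016, p* = 106.1351.
With the tax, the buyer price exceeds the seller price by 28.25: (140.375 − 0.074q) − (83 + 0.05q) = 28.25 → q' = 234.879.
Tax revenue = 28.25 × 234.879 = $6635.33 thousand.

$6635.33 thousand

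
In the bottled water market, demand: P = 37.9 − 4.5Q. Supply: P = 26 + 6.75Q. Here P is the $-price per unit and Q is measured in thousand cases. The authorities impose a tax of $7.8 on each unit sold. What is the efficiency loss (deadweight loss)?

Competitive equilibrium: 37.9 − 4.5Q = 26 + 6.75Q → Q* = 1.0578, P* = 33.14.
With the tax, the buyer price exceeds the seller price by 7.8: (37.9 − 4.5Q) − (26 + 6.75Q) = 7.8 → Q' = 0.3644.
ΔQ = 1.0578 − 0.3644 = 0.6934; the wedge equals the tax, 7.8.
The triangle = ½ × 0.6934 × 7.8 = $2.704 thousand.

$2.704 thousand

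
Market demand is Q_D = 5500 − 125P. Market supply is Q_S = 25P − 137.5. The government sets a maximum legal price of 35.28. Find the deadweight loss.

In inverse form: demand P = 44 − 0.008Q, supply P = 5.5 + 0.04Q.
Competitive equilibrium: 44 − 0.008Q = 5.5 + 0.04Q → Q* = 802.0833, P* = 37.5833.
At the ceiling P = 35.28, quantity supplied = (35.28 − 5.5)/0.04 = 744.5.
Willingness to pay at Q' = 744.5: 44 − 0.008·744.5 = 38.044.
ΔQ = 802.0833 − 744.5 = 57.5833; wedge = 38.044 − 35.28 = 2.764.
Welfare loss = ½ × 57.5833 × 2.764 = 79.58.

79.58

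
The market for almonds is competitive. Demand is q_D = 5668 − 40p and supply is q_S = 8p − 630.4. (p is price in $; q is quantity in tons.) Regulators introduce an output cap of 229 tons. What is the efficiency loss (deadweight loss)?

$2717.01

In inverse form: demand p = 141.7 − 0.025q, supply p = 78.8 + 0.125q.
Competitive equilibrium: 141.7 − 0.025q = 78.8 + 0.125q → q* = 419.3333, p* = 131.2167.
At q = 229: demand price = 141.7 − 0.025·229 = 135.975; supply price = 78.8 + 0.125·229 = 107.425.
Δq = 419.3333 − 229 = 190.3333; wedge = 135.975 − 107.425 = 28.55.
DWL = ½ × 190.3333 × 28.55 = $2717.01.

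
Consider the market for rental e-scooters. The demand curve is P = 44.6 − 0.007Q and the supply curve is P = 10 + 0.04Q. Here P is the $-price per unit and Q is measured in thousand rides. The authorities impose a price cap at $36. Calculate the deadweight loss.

$174.49 thousand

Competitive equilibrium: 44.6 − 0.007Q = 10 + 0.04Q → Q* = 736.1702, P* = 39.4468.
At the ceiling P = 36, quantity supplied = (36 − 10)/0.04 = 650.
Willingness to pay at Q' = 650: 44.6 − 0.007·650 = 40.05.
ΔQ = 736.1702 − 650 = 86.1702; wedge = 40.05 − 36 = 4.05.
Welfare loss = ½ × 86.1702 × 4.05 = $174.49 thousand.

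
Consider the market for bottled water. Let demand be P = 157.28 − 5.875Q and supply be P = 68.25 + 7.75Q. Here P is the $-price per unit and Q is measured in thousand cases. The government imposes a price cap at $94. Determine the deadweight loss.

$70.27 thousand

Competitive equilibrium: 157.28 − 5.875Q = 68.25 + 7.75Q → Q* = 6.5343, P* = 118.8909.
At the ceiling P = 94, quantity supplied = (94 − 68.25)/7.75 = 3.3226.
Willingness to pay at Q' = 3.3226: 157.28 − 5.875·3.3226 = 137.7597.
ΔQ = 6.5343 − 3.3226 = 3.2117; wedge = 137.7597 − 94 = 43.7597.
Deadweight loss = ½ × 3.2117 × 43.7597 = $70.27 thousand.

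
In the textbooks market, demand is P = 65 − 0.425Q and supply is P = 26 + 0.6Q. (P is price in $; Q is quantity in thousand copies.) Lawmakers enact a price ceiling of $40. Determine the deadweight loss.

$110.98 thousand

Competitive equilibrium: 65 − 0.425Q = 26 + 0.6Q → Q* = 38.0488, P* = 48.8293.
At the ceiling P = 40, quantity supplied = (40 − 26)/0.6 = 23.3333.
Willingness to pay at Q' = 23.3333: 65 − 0.425·23.3333 = 55.0833.
ΔQ = 38.0488 − 23.3333 = 14.7155; wedge = 55.0833 − 40 = 15.0833.
DWL = ½ × 14.7155 × 15.0833 = $110.98 thousand.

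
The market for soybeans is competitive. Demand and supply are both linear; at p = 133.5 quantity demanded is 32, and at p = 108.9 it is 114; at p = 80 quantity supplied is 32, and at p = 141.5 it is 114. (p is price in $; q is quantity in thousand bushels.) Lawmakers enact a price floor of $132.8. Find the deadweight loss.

Demand slope = (108.9 − 133.5)/(114 − 32) = −0.3, so p = 143.1 − 0.3q.
Supply slope = (141.5 − 80)/(114 − 32) = 0.75, so p = 56 + 0.75q.
Competitive equilibrium: 143.1 − 0.3q = 56 + 0.75q → q* = 82.9524, p* = 118.2143.
At the floor p = 132.8, quantity demanded = (143.1 − 132.8)/0.3 = 34.3333.
Sellers' marginal cost at q' = 34.3333: 56 + 0.75·34.3333 = 81.75.
Δq = 82.9524 − 34.3333 = 48.6191; wedge = 132.8 − 81.75 = 51.05.
Welfare loss = ½ × 48.6191 × 51.05 = $1241 thousand.

$1241 thousand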